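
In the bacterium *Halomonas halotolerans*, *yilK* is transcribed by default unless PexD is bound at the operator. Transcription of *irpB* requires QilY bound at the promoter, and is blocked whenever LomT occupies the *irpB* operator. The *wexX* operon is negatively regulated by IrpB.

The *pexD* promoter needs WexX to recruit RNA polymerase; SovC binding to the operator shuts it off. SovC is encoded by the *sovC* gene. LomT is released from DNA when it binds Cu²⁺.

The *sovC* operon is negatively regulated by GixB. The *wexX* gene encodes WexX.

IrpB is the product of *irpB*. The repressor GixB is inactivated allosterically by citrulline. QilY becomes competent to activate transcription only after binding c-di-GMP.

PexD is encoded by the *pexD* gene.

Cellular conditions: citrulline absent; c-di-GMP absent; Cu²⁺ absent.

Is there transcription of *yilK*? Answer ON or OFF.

OFF

Cu²⁺ is absent, so LomT is active.
c-di-GMP is absent, so QilY is inactive.
With repressor LomT bound, *irpB* is not transcribed.
So IrpB is not produced.
With no repressor bound, *wexX* is transcribed.
So WexX is produced and active.
Citrulline is absent, so GixB is active.
With repressor GixB bound, *sovC* is not transcribed.
So SovC is not produced.
No repressor is bound and WexX is active, so *pexD* is transcribed.
So PexD is produced and active.
With repressor PexD bound, *yilK* is not transcribed.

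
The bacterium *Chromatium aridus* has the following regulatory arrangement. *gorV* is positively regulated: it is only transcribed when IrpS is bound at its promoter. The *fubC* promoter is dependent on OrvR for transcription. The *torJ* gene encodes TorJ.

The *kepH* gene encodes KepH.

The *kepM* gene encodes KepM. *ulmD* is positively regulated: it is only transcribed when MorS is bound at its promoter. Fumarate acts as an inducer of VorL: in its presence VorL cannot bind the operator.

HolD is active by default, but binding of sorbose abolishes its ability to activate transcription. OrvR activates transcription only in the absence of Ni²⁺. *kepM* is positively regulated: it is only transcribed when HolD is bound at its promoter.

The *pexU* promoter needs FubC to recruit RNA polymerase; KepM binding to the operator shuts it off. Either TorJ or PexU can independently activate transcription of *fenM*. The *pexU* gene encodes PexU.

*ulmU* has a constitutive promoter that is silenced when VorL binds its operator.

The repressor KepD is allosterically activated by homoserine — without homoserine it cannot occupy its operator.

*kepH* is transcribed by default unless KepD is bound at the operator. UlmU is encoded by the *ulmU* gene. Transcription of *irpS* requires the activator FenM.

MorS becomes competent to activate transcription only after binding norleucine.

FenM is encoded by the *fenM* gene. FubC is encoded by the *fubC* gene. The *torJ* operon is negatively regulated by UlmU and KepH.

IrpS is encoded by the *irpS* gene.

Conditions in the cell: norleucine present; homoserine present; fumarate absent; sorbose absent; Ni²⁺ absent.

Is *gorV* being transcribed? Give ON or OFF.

Fumarate is absent, so VorL is active.
With repressor VorL bound, *ulmU* is not transcribed.
So UlmU is not produced.
Homoserine is present, so KepD is active.
With repressor KepD bound, *kepH* is not transcribed.
So KepH is not produced.
With no repressor bound, *torJ* is transcribed.
So TorJ is produced and active.
Ni²⁺ is absent, so OrvR is active.
No repressor is bound and OrvR is active, so *fubC* is transcribed.
So FubC is produced and active.
Sorbose is absent, so HolD is active.
No repressor is bound and HolD is active, so *kepM* is transcribed.
So KepM is produced and active.
With repressor KepM bound, *pexU* is not transcribed.
So PexU is not produced.
Activator TorJ is present, so *fenM* is transcribed.
So FenM is produced and active.
No repressor is bound and FenM is active, so *irpS* is transcribed.
So IrpS is produced and active.
No repressor is bound and IrpS is active, so *gorV* is transcribed.

ON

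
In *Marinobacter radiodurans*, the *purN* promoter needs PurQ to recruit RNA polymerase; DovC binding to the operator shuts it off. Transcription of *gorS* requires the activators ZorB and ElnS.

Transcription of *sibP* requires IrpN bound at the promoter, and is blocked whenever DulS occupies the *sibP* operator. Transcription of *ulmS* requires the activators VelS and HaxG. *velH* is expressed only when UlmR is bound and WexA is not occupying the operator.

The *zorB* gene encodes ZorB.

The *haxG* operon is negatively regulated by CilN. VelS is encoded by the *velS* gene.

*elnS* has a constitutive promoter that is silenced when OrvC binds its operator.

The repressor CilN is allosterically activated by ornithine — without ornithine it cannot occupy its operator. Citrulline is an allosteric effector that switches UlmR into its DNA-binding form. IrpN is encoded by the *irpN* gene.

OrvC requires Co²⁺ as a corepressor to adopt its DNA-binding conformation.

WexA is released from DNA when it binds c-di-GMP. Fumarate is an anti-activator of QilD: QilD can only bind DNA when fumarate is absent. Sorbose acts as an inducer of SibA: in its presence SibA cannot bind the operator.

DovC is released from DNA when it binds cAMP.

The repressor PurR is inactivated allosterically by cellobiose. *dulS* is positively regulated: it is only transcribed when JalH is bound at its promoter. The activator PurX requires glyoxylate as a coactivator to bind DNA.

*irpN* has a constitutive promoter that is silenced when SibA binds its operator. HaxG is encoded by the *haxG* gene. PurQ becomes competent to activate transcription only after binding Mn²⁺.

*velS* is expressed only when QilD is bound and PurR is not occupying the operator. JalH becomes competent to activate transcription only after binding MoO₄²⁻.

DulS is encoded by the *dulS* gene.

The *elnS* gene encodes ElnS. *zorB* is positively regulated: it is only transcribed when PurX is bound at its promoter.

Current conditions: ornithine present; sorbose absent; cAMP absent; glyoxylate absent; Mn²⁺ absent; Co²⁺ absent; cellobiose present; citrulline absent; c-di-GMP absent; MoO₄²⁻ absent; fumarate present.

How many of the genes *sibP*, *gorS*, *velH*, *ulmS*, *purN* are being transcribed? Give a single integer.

Sorbose is absent, so SibA is active.
With repressor SibA bound, *irpN* is not transcribed.
So IrpN is not produced.
MoO₄²⁻ is absent, so JalH is inactive.
Required activator JalH is absent, so *dulS* is not transcribed.
So DulS is not produced.
Required activator IrpN is absent, so *sibP* is not transcribed.
→ *sibP* is OFF.
Glyoxylate is absent, so PurX is inactive.
Required activator PurX is absent, so *zorB* is not transcribed.
So ZorB is not produced.
Co²⁺ is absent, so OrvC is inactive.
With no repressor bound, *elnS* is transcribed.
So ElnS is produced and active.
Required activator ZorB is absent, so *gorS* is not transcribed.
→ *gorS* is OFF.
c-di-GMP is absent, so WexA is active.
Citrulline is absent, so UlmR is inactive.
With repressor WexA bound, *velH* is not transcribed.
→ *velH* is OFF.
Cellobiose is present, so PurR is inactive.
Fumarate is present, so QilD is inactive.
Required activator QilD is absent, so *velS* is not transcribed.
So VelS is not produced.
Ornithine is present, so CilN is active.
With repressor CilN bound, *haxG* is not transcribed.
So HaxG is not produced.
Required activator VelS is absent, so *ulmS* is not transcribed.
→ *ulmS* is OFF.
cAMP is absent, so DovC is active.
Mn²⁺ is absent, so PurQ is inactive.
With repressor DovC bound, *purN* is not transcribed.
→ *purN* is OFF.
0 of the 5 genes are transcribed.

0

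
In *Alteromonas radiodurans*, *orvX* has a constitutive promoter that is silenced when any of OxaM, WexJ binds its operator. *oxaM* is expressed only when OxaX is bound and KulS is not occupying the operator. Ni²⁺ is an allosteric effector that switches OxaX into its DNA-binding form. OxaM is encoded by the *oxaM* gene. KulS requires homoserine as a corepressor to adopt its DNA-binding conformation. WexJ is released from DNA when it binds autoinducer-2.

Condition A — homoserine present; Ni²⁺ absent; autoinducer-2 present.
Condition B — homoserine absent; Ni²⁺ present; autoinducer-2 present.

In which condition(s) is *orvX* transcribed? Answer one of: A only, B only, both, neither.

A only

Condition A:
Homoserine is present, so KulS is active.
Ni²⁺ is absent, so OxaX is inactive.
With repressor KulS bound, *oxaM* is not transcribed.
So OxaM is not produced.
Autoinducer-2 is present, so WexJ is inactive.
With no repressor bound, *orvX* is transcribed.
→ *orvX* is ON in A.
Condition B:
Homoserine is absent, so KulS is inactive.
Ni²⁺ is present, so OxaX is active.
No repressor is bound and OxaX is active, so *oxaM* is transcribed.
So OxaM is produced and active.
Autoinducer-2 is present, so WexJ is inactive.
With repressor OxaM bound, *orvX* is not transcribed.
→ *orvX* is OFF in B.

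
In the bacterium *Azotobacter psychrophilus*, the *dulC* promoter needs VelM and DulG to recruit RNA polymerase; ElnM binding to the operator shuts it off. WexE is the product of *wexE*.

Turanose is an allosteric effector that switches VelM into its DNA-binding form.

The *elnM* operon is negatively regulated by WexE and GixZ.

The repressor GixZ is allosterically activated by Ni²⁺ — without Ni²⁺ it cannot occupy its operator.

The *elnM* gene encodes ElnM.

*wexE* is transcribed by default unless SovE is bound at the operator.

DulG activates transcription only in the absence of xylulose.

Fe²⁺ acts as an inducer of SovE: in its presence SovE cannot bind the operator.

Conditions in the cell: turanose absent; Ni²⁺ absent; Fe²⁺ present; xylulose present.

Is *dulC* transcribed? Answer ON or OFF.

Fe²⁺ is present, so SovE is inactive.
With no repressor bound, *wexE* is transcribed.
So WexE is produced and active.
Ni²⁺ is absent, so GixZ is inactive.
With repressor WexE bound, *elnM* is not transcribed.
So ElnM is not produced.
Turanose is absent, so VelM is inactive.
Xylulose is present, so DulG is inactive.
Required activator VelM is absent, so *dulC* is not transcribed.

OFF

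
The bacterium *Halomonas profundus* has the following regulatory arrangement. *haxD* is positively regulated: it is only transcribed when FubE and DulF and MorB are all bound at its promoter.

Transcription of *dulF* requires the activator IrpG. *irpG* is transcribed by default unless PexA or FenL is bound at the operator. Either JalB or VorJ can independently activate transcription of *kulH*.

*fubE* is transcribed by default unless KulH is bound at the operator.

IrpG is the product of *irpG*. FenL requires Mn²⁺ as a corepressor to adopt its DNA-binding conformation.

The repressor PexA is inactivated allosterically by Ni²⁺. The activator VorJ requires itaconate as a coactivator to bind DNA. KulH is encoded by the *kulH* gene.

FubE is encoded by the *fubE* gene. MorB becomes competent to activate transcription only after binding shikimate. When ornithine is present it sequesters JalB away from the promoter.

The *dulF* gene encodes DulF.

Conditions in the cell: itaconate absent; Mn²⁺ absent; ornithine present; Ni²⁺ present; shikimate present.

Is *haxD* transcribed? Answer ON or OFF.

ON

Ornithine is present, so JalB is inactive.
Itaconate is absent, so VorJ is inactive.
No activator is available at the *kulH* promoter, so *kulH* is not transcribed.
So KulH is not produced.
With no repressor bound, *fubE* is transcribed.
So FubE is produced and active.
Ni²⁺ is present, so PexA is inactive.
Mn²⁺ is absent, so FenL is inactive.
With no repressor bound, *irpG* is transcribed.
So IrpG is produced and active.
No repressor is bound and IrpG is active, so *dulF* is transcribed.
So DulF is produced and active.
Shikimate is present, so MorB is active.
No repressor is bound and FubE and DulF and MorB are active, so *haxD* is transcribed.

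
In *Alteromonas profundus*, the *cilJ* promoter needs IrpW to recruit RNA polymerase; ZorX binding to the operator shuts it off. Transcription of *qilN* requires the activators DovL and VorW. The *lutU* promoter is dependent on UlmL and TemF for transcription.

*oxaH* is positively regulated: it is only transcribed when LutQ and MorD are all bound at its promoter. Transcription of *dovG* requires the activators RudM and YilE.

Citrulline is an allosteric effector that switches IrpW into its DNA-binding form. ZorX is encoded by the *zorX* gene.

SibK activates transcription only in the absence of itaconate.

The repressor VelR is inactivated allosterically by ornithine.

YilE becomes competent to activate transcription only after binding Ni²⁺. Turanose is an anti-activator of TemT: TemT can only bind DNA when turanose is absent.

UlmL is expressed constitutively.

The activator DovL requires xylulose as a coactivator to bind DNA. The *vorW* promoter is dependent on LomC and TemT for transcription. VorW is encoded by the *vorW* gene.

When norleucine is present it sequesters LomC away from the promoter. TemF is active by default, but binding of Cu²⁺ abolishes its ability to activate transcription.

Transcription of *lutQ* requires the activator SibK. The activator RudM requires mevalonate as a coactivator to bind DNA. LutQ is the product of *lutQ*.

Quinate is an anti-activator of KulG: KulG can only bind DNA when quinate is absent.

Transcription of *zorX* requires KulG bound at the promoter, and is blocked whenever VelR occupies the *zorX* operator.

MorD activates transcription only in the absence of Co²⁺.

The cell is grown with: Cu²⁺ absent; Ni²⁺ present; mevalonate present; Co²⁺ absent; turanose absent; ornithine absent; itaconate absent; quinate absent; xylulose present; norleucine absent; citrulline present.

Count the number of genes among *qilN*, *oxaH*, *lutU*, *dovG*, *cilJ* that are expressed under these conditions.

Xylulose is present, so DovL is active.
Norleucine is absent, so LomC is active.
Turanose is absent, so TemT is active.
No repressor is bound and LomC and TemT are active, so *vorW* is transcribed.
So VorW is produced and active.
No repressor is bound and DovL and VorW are active, so *qilN* is transcribed.
→ *qilN* is ON.
Itaconate is absent, so SibK is active.
No repressor is bound and SibK is active, so *lutQ* is transcribed.
So LutQ is produced and active.
Co²⁺ is absent, so MorD is active.
No repressor is bound and LutQ and MorD are active, so *oxaH* is transcribed.
→ *oxaH* is ON.
UlmL is produced constitutively and is active.
Cu²⁺ is absent, so TemF is active.
No repressor is bound and UlmL and TemF are active, so *lutU* is transcribed.
→ *lutU* is ON.
Mevalonate is present, so RudM is active.
Ni²⁺ is present, so YilE is active.
No repressor is bound and RudM and YilE are active, so *dovG* is transcribed.
→ *dovG* is ON.
Citrulline is present, so IrpW is active.
Ornithine is absent, so VelR is active.
Quinate is absent, so KulG is active.
With repressor VelR bound, *zorX* is not transcribed.
So ZorX is not produced.
No repressor is bound and IrpW is active, so *cilJ* is transcribed.
→ *cilJ* is ON.
5 of the 5 genes are transcribed.

5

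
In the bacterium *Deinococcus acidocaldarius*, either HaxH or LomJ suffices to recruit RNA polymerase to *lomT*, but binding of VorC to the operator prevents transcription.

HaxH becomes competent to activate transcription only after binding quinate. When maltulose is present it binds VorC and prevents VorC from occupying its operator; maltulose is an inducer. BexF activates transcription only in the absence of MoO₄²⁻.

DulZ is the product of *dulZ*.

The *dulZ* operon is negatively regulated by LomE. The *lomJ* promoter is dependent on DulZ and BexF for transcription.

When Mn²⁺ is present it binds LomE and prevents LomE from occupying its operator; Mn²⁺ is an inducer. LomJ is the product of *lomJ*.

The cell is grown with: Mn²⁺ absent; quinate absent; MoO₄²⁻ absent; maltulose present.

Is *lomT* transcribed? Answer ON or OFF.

OFF

Quinate is absent, so HaxH is inactive.
Maltulose is present, so VorC is inactive.
Mn²⁺ is absent, so LomE is active.
With repressor LomE bound, *dulZ* is not transcribed.
So DulZ is not produced.
MoO₄²⁻ is absent, so BexF is active.
Required activator DulZ is absent, so *lomJ* is not transcribed.
So LomJ is not produced.
No activator is available at the *lomT* promoter, so *lomT* is not transcribed.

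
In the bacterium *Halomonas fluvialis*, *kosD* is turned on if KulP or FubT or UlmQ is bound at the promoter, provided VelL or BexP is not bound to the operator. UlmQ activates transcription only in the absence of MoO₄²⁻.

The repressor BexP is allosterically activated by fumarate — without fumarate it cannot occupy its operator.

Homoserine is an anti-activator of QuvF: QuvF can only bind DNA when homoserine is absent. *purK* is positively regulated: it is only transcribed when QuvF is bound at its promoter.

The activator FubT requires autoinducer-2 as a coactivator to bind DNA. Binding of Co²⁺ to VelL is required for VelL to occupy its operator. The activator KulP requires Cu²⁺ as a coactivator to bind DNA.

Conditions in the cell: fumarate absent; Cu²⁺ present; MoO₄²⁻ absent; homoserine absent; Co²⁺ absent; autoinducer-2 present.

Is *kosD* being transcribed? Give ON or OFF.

Co²⁺ is absent, so VelL is inactive.
Cu²⁺ is present, so KulP is active.
Autoinducer-2 is present, so FubT is active.
MoO₄²⁻ is absent, so UlmQ is active.
Fumarate is absent, so BexP is inactive.
Activator KulP is present, so *kosD* is transcribed.

ON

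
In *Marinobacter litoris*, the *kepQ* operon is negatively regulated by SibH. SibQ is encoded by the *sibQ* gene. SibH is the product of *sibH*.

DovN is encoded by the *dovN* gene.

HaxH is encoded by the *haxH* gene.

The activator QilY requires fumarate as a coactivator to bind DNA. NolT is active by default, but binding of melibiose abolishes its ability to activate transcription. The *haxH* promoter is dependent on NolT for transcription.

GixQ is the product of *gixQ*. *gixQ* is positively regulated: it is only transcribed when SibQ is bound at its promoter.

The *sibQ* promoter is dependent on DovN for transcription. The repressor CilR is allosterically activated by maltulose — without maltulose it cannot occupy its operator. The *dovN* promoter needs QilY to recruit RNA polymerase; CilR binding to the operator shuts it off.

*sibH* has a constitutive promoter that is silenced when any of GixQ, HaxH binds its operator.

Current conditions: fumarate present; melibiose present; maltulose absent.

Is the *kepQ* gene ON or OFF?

Maltulose is absent, so CilR is inactive.
Fumarate is present, so QilY is active.
No repressor is bound and QilY is active, so *dovN* is transcribed.
So DovN is produced and active.
No repressor is bound and DovN is active, so *sibQ* is transcribed.
So SibQ is produced and active.
No repressor is bound and SibQ is active, so *gixQ* is transcribed.
So GixQ is produced and active.
Melibiose is present, so NolT is inactive.
Required activator NolT is absent, so *haxH* is not transcribed.
So HaxH is not produced.
With repressor GixQ bound, *sibH* is not transcribed.
So SibH is not produced.
With no repressor bound, *kepQ* is transcribed.

ON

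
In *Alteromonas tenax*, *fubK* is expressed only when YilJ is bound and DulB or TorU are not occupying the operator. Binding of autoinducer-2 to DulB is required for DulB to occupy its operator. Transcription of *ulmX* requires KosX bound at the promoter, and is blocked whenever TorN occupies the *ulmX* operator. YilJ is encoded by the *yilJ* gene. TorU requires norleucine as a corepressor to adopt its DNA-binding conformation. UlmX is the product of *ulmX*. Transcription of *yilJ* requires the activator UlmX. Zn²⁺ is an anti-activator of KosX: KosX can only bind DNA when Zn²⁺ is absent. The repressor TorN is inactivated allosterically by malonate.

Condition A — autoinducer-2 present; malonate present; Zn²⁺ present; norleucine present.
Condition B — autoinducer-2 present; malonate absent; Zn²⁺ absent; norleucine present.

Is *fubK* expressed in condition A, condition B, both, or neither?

Condition A:
Autoinducer-2 is present, so DulB is active.
Malonate is present, so TorN is inactive.
Zn²⁺ is present, so KosX is inactive.
Required activator KosX is absent, so *ulmX* is not transcribed.
So UlmX is not produced.
Required activator UlmX is absent, so *yilJ* is not transcribed.
So YilJ is not produced.
Norleucine is present, so TorU is active.
With repressor DulB bound, *fubK* is not transcribed.
→ *fubK* is OFF in A.
Condition B:
Autoinducer-2 is present, so DulB is active.
Malonate is absent, so TorN is active.
Zn²⁺ is absent, so KosX is active.
With repressor TorN bound, *ulmX* is not transcribed.
So UlmX is not produced.
Required activator UlmX is absent, so *yilJ* is not transcribed.
So YilJ is not produced.
Norleucine is present, so TorU is active.
With repressor DulB bound, *fubK* is not transcribed.
→ *fubK* is OFF in B.

neither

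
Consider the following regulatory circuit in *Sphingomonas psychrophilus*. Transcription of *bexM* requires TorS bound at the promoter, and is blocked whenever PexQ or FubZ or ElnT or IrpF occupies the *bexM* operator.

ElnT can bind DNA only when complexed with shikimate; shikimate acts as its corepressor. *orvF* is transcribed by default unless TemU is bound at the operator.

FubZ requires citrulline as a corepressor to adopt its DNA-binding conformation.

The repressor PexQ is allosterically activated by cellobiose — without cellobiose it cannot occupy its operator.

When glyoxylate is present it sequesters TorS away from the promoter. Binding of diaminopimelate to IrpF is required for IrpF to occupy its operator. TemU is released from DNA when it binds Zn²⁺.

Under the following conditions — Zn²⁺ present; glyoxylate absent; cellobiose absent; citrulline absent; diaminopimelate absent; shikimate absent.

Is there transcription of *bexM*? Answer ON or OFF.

Cellobiose is absent, so PexQ is inactive.
Citrulline is absent, so FubZ is inactive.
Glyoxylate is absent, so TorS is active.
Shikimate is absent, so ElnT is inactive.
Diaminopimelate is absent, so IrpF is inactive.
No repressor is bound and TorS is active, so *bexM* is transcribed.

ON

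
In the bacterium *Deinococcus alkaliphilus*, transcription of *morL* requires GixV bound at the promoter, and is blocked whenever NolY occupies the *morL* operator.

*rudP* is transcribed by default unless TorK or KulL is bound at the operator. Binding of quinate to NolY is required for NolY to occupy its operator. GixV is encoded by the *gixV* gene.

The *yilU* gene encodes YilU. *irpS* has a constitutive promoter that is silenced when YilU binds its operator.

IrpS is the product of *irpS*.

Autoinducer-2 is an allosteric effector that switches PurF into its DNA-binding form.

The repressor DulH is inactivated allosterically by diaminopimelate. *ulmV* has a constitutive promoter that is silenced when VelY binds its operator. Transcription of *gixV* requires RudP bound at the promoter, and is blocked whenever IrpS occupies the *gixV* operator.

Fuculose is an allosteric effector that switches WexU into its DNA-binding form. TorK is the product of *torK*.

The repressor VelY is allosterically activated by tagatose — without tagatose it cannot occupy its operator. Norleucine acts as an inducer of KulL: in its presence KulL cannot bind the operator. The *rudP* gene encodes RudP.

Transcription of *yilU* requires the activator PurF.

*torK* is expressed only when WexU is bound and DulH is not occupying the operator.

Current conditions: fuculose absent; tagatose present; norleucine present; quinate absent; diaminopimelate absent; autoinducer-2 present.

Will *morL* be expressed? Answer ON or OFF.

Fuculose is absent, so WexU is inactive.
Diaminopimelate is absent, so DulH is active.
With repressor DulH bound, *torK* is not transcribed.
So TorK is not produced.
Norleucine is present, so KulL is inactive.
With no repressor bound, *rudP* is transcribed.
So RudP is produced and active.
Autoinducer-2 is present, so PurF is active.
No repressor is bound and PurF is active, so *yilU* is transcribed.
So YilU is produced and active.
With repressor YilU bound, *irpS* is not transcribed.
So IrpS is not produced.
No repressor is bound and RudP is active, so *gixV* is transcribed.
So GixV is produced and active.
Quinate is absent, so NolY is inactive.
No repressor is bound and GixV is active, so *morL* is transcribed.

ON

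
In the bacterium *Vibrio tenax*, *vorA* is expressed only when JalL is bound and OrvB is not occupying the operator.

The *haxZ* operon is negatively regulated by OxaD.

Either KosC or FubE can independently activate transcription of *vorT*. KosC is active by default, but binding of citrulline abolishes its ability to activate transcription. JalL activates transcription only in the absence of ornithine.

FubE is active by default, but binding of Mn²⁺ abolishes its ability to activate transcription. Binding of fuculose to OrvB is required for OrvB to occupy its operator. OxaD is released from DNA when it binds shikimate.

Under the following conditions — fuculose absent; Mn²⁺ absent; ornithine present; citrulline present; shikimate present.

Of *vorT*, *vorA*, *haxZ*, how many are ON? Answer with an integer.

2

Citrulline is present, so KosC is inactive.
Mn²⁺ is absent, so FubE is active.
Activator FubE is present, so *vorT* is transcribed.
→ *vorT* is ON.
Ornithine is present, so JalL is inactive.
Fuculose is absent, so OrvB is inactive.
Required activator JalL is absent, so *vorA* is not transcribed.
→ *vorA* is OFF.
Shikimate is present, so OxaD is inactive.
With no repressor bound, *haxZ* is transcribed.
→ *haxZ* is ON.
2 of the 3 genes are transcribed.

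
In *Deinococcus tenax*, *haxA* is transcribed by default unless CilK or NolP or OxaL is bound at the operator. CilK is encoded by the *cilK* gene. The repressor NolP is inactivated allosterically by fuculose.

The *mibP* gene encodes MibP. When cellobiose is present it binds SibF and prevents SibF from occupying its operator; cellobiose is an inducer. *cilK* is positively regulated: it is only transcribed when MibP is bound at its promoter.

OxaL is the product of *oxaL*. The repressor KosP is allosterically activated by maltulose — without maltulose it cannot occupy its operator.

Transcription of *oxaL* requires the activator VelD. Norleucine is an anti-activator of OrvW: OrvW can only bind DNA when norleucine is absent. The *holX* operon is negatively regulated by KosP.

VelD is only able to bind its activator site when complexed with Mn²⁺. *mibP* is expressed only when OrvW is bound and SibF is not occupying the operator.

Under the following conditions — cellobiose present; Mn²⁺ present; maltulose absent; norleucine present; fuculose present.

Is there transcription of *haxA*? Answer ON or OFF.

Norleucine is present, so OrvW is inactive.
Cellobiose is present, so SibF is inactive.
Required activator OrvW is absent, so *mibP* is not transcribed.
So MibP is not produced.
Required activator MibP is absent, so *cilK* is not transcribed.
So CilK is not produced.
Fuculose is present, so NolP is inactive.
Mn²⁺ is present, so VelD is active.
No repressor is bound and VelD is active, so *oxaL* is transcribed.
So OxaL is produced and active.
With repressor OxaL bound, *haxA* is not transcribed.

OFF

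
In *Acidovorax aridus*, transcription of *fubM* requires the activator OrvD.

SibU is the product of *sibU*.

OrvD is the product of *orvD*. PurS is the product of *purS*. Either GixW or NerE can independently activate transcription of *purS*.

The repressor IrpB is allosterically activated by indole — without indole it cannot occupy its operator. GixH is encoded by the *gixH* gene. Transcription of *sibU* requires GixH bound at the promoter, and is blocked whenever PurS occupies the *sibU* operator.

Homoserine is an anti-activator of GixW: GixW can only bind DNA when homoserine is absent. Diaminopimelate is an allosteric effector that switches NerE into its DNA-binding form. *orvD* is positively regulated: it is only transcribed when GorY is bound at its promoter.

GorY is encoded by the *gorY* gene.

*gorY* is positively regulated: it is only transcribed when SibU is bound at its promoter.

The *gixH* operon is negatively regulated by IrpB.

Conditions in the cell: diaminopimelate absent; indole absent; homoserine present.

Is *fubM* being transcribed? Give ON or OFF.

Homoserine is present, so GixW is inactive.
Diaminopimelate is absent, so NerE is inactive.
No activator is available at the *purS* promoter, so *purS* is not transcribed.
So PurS is not produced.
Indole is absent, so IrpB is inactive.
With no repressor bound, *gixH* is transcribed.
So GixH is produced and active.
No repressor is bound and GixH is active, so *sibU* is transcribed.
So SibU is produced and active.
No repressor is bound and SibU is active, so *gorY* is transcribed.
So GorY is produced and active.
No repressor is bound and GorY is active, so *orvD* is transcribed.
So OrvD is produced and active.
No repressor is bound and OrvD is active, so *fubM* is transcribed.

ON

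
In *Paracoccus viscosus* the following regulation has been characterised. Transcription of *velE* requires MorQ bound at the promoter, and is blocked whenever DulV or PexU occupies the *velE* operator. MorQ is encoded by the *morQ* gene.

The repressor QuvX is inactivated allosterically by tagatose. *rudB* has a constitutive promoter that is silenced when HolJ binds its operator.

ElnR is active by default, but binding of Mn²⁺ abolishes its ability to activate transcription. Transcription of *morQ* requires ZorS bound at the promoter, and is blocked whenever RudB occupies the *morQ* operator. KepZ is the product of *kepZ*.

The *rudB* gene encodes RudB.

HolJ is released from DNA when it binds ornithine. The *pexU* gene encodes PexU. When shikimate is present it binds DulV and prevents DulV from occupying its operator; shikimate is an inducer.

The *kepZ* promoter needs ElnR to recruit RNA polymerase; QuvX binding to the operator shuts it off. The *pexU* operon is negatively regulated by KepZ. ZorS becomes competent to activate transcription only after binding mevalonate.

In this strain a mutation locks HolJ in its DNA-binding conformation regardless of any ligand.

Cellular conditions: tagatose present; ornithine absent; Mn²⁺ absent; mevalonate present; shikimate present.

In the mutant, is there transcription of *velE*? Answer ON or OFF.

ON

Shikimate is present, so DulV is inactive.
Mn²⁺ is absent, so ElnR is active.
Tagatose is present, so QuvX is inactive.
No repressor is bound and ElnR is active, so *kepZ* is transcribed.
So KepZ is produced and active.
With repressor KepZ bound, *pexU* is not transcribed.
So PexU is not produced.
HolJ is constitutively active in this strain.
With repressor HolJ bound, *rudB* is not transcribed.
So RudB is not produced.
Mevalonate is present, so ZorS is active.
No repressor is bound and ZorS is active, so *morQ* is transcribed.
So MorQ is produced and active.
No repressor is bound and MorQ is active, so *velE* is transcribed.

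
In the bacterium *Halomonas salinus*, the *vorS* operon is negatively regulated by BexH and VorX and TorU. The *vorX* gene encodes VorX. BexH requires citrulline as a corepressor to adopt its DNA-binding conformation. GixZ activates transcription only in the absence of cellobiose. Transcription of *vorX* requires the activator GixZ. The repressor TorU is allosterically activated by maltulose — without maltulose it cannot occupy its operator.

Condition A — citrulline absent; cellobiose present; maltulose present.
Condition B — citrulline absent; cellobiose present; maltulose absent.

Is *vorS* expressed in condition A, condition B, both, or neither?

B only

Condition A:
Citrulline is absent, so BexH is inactive.
Cellobiose is present, so GixZ is inactive.
Required activator GixZ is absent, so *vorX* is not transcribed.
So VorX is not produced.
Maltulose is present, so TorU is active.
With repressor TorU bound, *vorS* is not transcribed.
→ *vorS* is OFF in A.
Condition B:
Citrulline is absent, so BexH is inactive.
Cellobiose is present, so GixZ is inactive.
Required activator GixZ is absent, so *vorX* is not transcribed.
So VorX is not produced.
Maltulose is absent, so TorU is inactive.
With no repressor bound, *vorS* is transcribed.
→ *vorS* is ON in B.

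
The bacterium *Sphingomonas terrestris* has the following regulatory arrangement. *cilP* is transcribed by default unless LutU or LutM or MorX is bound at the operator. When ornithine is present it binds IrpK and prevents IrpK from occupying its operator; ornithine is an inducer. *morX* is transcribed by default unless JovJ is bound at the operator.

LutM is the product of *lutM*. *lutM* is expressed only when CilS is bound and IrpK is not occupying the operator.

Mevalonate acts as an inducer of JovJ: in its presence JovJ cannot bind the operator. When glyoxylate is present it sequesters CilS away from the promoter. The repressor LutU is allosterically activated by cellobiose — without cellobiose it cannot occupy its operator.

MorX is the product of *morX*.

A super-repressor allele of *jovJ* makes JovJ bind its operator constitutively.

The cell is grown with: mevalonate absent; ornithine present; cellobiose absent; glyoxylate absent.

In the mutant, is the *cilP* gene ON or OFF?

Cellobiose is absent, so LutU is inactive.
Glyoxylate is absent, so CilS is active.
Ornithine is present, so IrpK is inactive.
No repressor is bound and CilS is active, so *lutM* is transcribed.
So LutM is produced and active.
JovJ is constitutively active in this strain.
With repressor JovJ bound, *morX* is not transcribed.
So MorX is not produced.
With repressor LutM bound, *cilP* is not transcribed.

OFF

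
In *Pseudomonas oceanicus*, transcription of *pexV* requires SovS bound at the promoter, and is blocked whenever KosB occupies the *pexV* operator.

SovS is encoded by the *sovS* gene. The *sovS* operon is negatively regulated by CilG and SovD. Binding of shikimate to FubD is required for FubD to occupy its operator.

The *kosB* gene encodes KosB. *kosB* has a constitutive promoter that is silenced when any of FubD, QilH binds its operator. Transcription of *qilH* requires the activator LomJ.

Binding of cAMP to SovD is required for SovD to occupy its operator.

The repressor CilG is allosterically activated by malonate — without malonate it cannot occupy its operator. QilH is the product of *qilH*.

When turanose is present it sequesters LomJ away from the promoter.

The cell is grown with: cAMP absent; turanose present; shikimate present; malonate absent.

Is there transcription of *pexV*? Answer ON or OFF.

Malonate is absent, so CilG is inactive.
cAMP is absent, so SovD is inactive.
With no repressor bound, *sovS* is transcribed.
So SovS is produced and active.
Shikimate is present, so FubD is active.
Turanose is present, so LomJ is inactive.
Required activator LomJ is absent, so *qilH* is not transcribed.
So QilH is not produced.
With repressor FubD bound, *kosB* is not transcribed.
So KosB is not produced.
No repressor is bound and SovS is active, so *pexV* is transcribed.

ON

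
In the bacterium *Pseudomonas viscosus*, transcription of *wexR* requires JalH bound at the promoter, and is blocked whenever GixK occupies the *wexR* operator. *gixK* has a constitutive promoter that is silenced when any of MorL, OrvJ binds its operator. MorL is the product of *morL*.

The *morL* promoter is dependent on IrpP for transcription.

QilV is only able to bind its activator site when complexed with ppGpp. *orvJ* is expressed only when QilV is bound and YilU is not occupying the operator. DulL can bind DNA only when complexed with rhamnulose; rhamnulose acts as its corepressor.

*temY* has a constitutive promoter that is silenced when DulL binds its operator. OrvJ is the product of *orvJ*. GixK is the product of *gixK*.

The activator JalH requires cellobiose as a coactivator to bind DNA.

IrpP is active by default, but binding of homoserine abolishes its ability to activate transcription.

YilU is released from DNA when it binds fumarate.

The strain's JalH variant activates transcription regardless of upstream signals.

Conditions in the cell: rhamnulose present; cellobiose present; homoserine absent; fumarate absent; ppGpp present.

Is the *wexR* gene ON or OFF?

JalH is constitutively active in this strain.
Homoserine is absent, so IrpP is active.
No repressor is bound and IrpP is active, so *morL* is transcribed.
So MorL is produced and active.
ppGpp is present, so QilV is active.
Fumarate is absent, so YilU is active.
With repressor YilU bound, *orvJ* is not transcribed.
So OrvJ is not produced.
With repressor MorL bound, *gixK* is not transcribed.
So GixK is not produced.
No repressor is bound and JalH is active, so *wexR* is transcribed.

ON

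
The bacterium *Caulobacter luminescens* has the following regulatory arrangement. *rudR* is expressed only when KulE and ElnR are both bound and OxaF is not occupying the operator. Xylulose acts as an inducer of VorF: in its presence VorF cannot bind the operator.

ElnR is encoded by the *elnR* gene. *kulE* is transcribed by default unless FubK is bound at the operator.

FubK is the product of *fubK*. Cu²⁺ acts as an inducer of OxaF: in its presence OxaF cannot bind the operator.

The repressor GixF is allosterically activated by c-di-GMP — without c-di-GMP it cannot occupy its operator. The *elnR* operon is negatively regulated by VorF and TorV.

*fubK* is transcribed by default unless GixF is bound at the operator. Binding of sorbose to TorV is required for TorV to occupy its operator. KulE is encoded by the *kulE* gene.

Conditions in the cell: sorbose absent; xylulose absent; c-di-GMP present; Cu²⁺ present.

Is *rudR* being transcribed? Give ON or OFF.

c-di-GMP is present, so GixF is active.
With repressor GixF bound, *fubK* is not transcribed.
So FubK is not produced.
With no repressor bound, *kulE* is transcribed.
So KulE is produced and active.
Xylulose is absent, so VorF is active.
Sorbose is absent, so TorV is inactive.
With repressor VorF bound, *elnR* is not transcribed.
So ElnR is not produced.
Cu²⁺ is present, so OxaF is inactive.
Required activator ElnR is absent, so *rudR* is not transcribed.

OFF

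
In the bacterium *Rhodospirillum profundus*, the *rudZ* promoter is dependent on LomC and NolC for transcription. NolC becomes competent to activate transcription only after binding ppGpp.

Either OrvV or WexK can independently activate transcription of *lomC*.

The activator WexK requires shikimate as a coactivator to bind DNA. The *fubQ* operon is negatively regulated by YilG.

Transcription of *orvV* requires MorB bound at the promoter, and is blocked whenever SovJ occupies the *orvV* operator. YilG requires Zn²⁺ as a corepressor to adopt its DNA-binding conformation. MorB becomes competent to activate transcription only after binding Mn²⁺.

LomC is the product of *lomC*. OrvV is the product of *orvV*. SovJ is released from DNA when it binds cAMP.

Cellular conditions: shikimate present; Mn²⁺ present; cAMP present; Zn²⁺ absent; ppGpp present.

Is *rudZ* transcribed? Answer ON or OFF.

ON

cAMP is present, so SovJ is inactive.
Mn²⁺ is present, so MorB is active.
No repressor is bound and MorB is active, so *orvV* is transcribed.
So OrvV is produced and active.
Shikimate is present, so WexK is active.
Activator OrvV is present, so *lomC* is transcribed.
So LomC is produced and active.
ppGpp is present, so NolC is active.
No repressor is bound and LomC and NolC are active, so *rudZ* is transcribed.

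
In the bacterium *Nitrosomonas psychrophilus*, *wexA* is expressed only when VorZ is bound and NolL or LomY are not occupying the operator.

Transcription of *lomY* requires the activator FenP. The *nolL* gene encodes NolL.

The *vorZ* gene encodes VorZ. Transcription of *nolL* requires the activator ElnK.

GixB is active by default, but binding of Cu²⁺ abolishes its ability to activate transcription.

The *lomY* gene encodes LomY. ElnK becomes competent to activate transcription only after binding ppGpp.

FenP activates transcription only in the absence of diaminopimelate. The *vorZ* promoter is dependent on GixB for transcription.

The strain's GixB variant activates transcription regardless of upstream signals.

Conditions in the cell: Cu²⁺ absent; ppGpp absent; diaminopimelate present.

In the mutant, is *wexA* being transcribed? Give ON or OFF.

ppGpp is absent, so ElnK is inactive.
Required activator ElnK is absent, so *nolL* is not transcribed.
So NolL is not produced.
Diaminopimelate is present, so FenP is inactive.
Required activator FenP is absent, so *lomY* is not transcribed.
So LomY is not produced.
GixB is constitutively active in this strain.
No repressor is bound and GixB is active, so *vorZ* is transcribed.
So VorZ is produced and active.
No repressor is bound and VorZ is active, so *wexA* is transcribed.

ON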